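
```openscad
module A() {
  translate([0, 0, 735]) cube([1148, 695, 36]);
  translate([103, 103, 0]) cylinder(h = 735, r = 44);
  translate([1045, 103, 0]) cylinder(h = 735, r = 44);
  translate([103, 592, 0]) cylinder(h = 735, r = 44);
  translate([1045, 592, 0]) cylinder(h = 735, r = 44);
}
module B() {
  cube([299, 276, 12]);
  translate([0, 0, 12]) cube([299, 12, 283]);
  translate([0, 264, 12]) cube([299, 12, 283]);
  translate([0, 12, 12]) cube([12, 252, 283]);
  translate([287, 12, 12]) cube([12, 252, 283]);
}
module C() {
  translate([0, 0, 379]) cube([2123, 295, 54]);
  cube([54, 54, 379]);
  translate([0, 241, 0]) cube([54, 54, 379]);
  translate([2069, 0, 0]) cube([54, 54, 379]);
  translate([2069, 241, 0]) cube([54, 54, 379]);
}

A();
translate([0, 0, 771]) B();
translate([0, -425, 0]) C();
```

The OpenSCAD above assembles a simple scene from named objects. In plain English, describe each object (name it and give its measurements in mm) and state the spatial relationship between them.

A is a rectangular dining table. The top is 1148×695×36 mm with its upper surface at z = 771 mm. It stands on four round legs of 88 mm diameter, each leg's bounding box inset 59 mm from the nearest pair of top edges, running from the floor to the underside of the top.

B is an open storage box with external size 299×276×295 mm and wall thickness 12 mm (the base is also 12 mm thick). The base covers the whole footprint; the four walls stand on the base, with the y-facing walls full-width and the x-facing walls fitting between their inner faces.

C is a long wooden bench with a 2123 mm (x) × 295 mm (y) seat, 54 mm thick, its top surface 433 mm above the floor. Four 54 mm square legs at the seat corners, flush with the edges, run from z = 0 to the seat underside.

The open box is on top of the table. The bench is on the floor beside the table on its −y side.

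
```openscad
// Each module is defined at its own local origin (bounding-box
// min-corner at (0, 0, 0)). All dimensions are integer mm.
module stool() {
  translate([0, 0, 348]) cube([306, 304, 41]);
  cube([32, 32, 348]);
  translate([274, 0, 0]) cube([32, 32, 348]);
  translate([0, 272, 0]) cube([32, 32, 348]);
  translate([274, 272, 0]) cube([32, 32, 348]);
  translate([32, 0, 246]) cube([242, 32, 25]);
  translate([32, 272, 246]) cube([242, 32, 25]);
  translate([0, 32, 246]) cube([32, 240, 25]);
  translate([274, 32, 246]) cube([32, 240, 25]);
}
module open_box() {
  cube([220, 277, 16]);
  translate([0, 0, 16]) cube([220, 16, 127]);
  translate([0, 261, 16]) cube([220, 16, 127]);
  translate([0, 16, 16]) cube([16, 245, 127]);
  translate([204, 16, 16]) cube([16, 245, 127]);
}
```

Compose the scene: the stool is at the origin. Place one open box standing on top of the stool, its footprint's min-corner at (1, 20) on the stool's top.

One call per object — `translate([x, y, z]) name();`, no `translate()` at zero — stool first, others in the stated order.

stool();
translate([1, 20, 389]) open_box();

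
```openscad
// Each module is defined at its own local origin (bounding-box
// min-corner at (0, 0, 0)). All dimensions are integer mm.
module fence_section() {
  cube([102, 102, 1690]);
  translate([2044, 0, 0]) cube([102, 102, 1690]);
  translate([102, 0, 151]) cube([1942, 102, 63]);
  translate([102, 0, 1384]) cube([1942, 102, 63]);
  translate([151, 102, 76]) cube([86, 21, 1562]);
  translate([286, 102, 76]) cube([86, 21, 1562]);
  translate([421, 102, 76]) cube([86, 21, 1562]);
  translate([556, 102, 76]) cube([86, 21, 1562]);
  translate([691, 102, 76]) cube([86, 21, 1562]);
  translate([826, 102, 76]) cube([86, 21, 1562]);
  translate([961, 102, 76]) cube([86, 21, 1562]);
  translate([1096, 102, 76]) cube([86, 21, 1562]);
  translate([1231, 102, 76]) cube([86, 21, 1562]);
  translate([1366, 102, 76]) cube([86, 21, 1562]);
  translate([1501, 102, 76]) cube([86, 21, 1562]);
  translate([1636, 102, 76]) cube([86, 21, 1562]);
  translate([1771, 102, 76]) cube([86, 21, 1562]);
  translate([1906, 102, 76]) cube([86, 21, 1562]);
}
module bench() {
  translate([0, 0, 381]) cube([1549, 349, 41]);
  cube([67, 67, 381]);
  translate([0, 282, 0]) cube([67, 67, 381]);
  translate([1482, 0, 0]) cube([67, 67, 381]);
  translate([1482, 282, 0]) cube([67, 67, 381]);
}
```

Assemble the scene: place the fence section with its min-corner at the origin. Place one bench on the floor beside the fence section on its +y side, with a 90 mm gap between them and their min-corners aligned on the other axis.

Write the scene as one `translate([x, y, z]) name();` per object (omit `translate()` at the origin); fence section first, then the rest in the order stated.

fence_section();
translate([0, 213, 0]) bench();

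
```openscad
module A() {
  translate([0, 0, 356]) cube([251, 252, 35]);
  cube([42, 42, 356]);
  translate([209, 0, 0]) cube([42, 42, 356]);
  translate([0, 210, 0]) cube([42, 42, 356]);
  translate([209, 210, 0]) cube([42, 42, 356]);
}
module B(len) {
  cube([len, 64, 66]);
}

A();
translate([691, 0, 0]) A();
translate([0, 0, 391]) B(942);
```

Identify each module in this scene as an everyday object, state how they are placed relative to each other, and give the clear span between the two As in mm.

A is a stool. B is a beam. A beam spans the tops of two stools. The clear span between the two stools is 440 mm.

Second stool starts at x = 691; first ends at x = 251; clear span = 691 − 251 = 440 mm.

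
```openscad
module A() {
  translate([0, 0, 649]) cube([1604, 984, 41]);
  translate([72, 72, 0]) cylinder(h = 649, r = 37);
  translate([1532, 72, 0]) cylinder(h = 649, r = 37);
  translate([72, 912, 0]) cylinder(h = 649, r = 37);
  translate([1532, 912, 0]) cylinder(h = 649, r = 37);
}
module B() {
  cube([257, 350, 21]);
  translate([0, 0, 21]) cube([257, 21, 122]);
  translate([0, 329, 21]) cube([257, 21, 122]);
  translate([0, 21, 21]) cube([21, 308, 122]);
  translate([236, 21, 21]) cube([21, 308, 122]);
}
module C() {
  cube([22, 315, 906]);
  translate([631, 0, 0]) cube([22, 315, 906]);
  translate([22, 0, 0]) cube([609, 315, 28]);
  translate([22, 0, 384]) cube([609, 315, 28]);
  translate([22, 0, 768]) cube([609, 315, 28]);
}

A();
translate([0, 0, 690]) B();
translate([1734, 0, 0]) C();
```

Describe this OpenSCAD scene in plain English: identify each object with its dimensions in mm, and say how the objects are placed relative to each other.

A is a table with a 1604×984 mm rectangular top, 41 mm thick, top surface at z = 690 mm, supported by four round legs of 74 mm diameter, each leg's bounding box inset 35 mm from the nearest pair of top edges, running from the floor.

B is an open-topped rectangular box: outside dimensions 257×350×143 mm, with a uniform wall and base thickness of 21 mm. The base is a full 257×350 slab on the floor; four walls sit on top of the base. The front and back walls (the −y and +y sides) span the full width; the two side walls fit between them.

C is an open bookshelf. Two side panels, each 22 mm thick, 315 mm deep and 906 mm tall, stand 653 mm apart (outside-to-outside). Between them sit 3 shelves, each 28 mm thick and 315 mm deep, spanning the full gap between the sides. The bottom shelf rests on the floor (its underside at z = 0) and the clear gap between one shelf's top and the next shelf's underside is 356 mm.

The open box is on top of the table. The bookshelf is on the floor beside the table on its +x side.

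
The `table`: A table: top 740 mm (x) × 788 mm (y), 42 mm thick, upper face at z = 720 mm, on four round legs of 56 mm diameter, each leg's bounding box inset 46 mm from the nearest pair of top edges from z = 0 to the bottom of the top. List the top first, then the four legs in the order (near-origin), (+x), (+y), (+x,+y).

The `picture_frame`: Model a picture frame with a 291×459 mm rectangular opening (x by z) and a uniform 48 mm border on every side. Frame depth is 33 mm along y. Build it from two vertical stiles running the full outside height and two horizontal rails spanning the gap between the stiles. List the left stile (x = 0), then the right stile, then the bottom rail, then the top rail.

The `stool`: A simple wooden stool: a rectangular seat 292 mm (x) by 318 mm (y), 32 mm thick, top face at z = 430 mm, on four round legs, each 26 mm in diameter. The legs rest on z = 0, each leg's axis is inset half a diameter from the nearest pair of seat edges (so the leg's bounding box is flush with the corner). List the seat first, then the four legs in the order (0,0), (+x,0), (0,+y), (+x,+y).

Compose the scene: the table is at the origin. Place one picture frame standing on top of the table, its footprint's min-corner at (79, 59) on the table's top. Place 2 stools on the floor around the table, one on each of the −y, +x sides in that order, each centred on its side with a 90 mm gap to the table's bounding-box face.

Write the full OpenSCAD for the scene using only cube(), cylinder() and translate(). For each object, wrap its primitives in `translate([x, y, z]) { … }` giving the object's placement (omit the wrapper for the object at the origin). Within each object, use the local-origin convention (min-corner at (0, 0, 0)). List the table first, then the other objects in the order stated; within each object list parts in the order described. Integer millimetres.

translate([0, 0, 678]) cube([740, 788, 42]);
translate([74, 74, 0]) cylinder(h = 678, r = 28);
translate([666, 74, 0]) cylinder(h = 678, r = 28);
translate([74, 714, 0]) cylinder(h = 678, r = 28);
translate([666, 714, 0]) cylinder(h = 678, r = 28);
translate([79, 59, 720]) {
  cube([48, 33, 555]);
  translate([339, 0, 0]) cube([48, 33, 555]);
  translate([48, 0, 0]) cube([291, 33, 48]);
  translate([48, 0, 507]) cube([291, 33, 48]);
}
translate([224, -408, 0]) {
  translate([0, 0, 398]) cube([292, 318, 32]);
  translate([13, 13, 0]) cylinder(h = 398, r = 13);
  translate([279, 13, 0]) cylinder(h = 398, r = 13);
  translate([13, 305, 0]) cylinder(h = 398, r = 13);
  translate([279, 305, 0]) cylinder(h = 398, r = 13);
}
translate([830, 235, 0]) {
  translate([0, 0, 398]) cube([292, 318, 32]);
  translate([13, 13, 0]) cylinder(h = 398, r = 13);
  translate([279, 13, 0]) cylinder(h = 398, r = 13);
  translate([13, 305, 0]) cylinder(h = 398, r = 13);
  translate([279, 305, 0]) cylinder(h = 398, r = 13);
}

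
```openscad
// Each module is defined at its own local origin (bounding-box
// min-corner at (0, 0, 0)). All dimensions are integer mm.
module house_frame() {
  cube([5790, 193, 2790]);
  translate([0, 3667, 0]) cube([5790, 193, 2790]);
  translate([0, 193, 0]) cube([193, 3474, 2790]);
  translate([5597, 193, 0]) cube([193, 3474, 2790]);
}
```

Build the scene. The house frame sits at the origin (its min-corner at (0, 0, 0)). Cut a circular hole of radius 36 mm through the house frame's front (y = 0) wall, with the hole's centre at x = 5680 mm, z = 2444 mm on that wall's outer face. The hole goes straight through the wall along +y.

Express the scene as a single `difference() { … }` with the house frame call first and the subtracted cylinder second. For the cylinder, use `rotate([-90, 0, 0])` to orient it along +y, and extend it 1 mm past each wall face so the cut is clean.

difference() {
  house_frame();
  translate([5680, -1, 2444]) rotate([-90, 0, 0]) cylinder(h = 195, r = 36);
}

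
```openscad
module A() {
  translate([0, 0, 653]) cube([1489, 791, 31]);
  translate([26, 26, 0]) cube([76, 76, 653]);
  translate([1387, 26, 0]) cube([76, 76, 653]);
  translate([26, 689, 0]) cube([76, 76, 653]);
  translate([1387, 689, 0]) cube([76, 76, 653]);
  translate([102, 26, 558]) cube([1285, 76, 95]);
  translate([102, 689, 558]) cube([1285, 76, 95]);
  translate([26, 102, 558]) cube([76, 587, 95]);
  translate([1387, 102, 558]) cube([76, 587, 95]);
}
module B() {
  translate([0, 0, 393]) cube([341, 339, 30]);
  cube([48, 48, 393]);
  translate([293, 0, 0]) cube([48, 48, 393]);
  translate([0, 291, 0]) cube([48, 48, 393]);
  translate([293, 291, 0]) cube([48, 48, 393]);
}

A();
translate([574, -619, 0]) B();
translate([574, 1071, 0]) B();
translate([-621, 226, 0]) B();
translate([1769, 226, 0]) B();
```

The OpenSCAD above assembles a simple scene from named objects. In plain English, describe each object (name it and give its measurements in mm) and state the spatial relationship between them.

A is a table with a 1489×791 mm rectangular top, 31 mm thick, top surface at z = 684 mm, supported by four 76×76 mm square legs, each inset 26 mm from the nearest pair of top edges, running from the floor. Four apron rails, 76 mm thick and 95 mm tall, run between adjacent legs with their top edges flush with the underside of the top and their outer faces flush with the legs' outer faces.

B is a four-legged stool. The seat is a 341×339×30 mm slab whose top surface is at z = 423 mm; four square legs, each 48×48 mm in cross-section, run from the floor (z = 0) to the underside of the seat, each flush with a corner of the seat.

Four stools sit around the table at the −y, +y, −x, +x sides.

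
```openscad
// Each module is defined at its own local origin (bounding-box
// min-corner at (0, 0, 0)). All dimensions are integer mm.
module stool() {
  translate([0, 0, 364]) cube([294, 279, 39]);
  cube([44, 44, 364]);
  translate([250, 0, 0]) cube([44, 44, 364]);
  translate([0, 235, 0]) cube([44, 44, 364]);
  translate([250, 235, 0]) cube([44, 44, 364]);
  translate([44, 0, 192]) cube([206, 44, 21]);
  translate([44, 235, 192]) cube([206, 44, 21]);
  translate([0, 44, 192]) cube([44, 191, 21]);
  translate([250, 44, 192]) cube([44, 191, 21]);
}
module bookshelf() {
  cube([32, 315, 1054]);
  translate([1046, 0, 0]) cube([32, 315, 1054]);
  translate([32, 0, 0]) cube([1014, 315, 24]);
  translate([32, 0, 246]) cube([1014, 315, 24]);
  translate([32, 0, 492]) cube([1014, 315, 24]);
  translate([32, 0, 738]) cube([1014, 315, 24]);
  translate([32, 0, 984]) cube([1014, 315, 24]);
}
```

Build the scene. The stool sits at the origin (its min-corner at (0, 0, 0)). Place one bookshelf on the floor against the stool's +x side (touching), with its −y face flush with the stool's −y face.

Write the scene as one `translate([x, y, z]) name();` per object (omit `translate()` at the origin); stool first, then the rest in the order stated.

stool();
translate([294, 0, 0]) bookshelf();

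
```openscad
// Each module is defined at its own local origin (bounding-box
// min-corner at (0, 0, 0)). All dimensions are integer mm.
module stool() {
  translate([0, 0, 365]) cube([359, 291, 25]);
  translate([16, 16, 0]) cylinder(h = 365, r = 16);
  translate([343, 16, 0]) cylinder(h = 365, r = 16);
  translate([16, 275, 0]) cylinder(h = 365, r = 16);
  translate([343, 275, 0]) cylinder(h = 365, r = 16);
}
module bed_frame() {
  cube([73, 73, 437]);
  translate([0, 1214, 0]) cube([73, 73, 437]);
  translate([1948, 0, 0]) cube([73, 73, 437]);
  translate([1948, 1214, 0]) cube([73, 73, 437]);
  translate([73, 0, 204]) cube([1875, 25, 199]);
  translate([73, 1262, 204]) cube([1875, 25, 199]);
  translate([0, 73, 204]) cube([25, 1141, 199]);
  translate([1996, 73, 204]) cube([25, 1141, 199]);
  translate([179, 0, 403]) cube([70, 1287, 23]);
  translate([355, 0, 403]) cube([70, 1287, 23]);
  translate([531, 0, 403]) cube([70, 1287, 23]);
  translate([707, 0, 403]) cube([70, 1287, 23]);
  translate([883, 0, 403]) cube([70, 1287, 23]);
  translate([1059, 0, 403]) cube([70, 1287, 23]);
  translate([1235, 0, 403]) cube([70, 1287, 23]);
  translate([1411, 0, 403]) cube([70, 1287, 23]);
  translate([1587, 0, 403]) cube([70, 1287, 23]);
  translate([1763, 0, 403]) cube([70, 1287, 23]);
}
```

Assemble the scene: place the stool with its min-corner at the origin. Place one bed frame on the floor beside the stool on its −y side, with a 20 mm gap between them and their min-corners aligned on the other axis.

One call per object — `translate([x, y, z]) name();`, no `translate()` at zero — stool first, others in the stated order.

stool();
translate([0, -1307, 0]) bed_frame();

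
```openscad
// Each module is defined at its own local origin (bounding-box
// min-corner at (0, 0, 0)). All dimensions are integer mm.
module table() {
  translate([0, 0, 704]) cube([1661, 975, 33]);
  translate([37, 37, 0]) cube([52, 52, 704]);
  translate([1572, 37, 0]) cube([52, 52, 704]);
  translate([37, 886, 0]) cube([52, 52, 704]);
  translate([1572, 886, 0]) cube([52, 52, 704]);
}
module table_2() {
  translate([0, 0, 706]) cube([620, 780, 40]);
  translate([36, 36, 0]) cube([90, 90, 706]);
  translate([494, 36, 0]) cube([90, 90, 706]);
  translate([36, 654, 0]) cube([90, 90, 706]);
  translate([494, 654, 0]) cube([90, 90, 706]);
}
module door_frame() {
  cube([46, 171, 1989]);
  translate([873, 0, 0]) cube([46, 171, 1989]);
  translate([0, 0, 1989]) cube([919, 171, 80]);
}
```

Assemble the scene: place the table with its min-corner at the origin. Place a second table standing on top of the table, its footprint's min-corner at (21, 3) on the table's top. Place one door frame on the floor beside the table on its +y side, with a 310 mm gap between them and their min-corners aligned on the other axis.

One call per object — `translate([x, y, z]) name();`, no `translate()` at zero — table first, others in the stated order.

table();
translate([21, 3, 737]) table_2();
translate([0, 1285, 0]) door_frame();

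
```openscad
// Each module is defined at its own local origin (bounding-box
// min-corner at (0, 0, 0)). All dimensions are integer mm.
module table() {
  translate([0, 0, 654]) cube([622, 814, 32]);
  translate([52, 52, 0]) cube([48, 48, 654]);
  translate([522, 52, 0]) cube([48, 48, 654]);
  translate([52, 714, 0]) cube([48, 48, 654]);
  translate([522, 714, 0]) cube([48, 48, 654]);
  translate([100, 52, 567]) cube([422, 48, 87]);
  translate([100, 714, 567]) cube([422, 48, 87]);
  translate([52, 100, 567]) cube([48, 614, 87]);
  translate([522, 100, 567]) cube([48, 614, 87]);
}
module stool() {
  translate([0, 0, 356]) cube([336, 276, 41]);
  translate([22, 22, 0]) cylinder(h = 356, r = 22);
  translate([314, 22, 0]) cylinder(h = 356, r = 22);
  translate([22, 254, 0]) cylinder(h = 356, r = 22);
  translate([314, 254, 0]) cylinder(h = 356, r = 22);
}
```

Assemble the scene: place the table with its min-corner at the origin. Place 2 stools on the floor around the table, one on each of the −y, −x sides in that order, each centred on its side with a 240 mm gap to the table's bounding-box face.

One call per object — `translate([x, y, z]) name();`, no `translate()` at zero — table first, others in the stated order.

table();
translate([143, -516, 0]) stool();
translate([-576, 269, 0]) stool();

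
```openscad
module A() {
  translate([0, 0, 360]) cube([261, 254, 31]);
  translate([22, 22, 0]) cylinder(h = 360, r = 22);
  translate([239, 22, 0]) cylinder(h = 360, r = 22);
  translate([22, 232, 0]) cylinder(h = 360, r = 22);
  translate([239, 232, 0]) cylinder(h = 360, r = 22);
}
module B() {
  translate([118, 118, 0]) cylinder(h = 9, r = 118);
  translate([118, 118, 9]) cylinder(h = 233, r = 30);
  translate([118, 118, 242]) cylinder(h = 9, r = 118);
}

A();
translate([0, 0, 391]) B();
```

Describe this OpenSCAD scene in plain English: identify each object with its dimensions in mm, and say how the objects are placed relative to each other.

A is a four-legged stool. The seat is 261×254 mm, 31 mm thick, top at z = 391 mm. It stands on four round legs, each 44 mm in diameter, from z = 0 to the seat underside, each leg's axis is inset half a diameter from the nearest pair of seat edges (so the leg's bounding box is flush with the corner).

B is a spool: two coaxial disc flanges of radius 118 mm and thickness 9 mm, joined by a core cylinder of radius 30 mm and height 233 mm. The lower flange rests on z = 0 and the three cylinders share a vertical axis.

The spool is on top of the stool.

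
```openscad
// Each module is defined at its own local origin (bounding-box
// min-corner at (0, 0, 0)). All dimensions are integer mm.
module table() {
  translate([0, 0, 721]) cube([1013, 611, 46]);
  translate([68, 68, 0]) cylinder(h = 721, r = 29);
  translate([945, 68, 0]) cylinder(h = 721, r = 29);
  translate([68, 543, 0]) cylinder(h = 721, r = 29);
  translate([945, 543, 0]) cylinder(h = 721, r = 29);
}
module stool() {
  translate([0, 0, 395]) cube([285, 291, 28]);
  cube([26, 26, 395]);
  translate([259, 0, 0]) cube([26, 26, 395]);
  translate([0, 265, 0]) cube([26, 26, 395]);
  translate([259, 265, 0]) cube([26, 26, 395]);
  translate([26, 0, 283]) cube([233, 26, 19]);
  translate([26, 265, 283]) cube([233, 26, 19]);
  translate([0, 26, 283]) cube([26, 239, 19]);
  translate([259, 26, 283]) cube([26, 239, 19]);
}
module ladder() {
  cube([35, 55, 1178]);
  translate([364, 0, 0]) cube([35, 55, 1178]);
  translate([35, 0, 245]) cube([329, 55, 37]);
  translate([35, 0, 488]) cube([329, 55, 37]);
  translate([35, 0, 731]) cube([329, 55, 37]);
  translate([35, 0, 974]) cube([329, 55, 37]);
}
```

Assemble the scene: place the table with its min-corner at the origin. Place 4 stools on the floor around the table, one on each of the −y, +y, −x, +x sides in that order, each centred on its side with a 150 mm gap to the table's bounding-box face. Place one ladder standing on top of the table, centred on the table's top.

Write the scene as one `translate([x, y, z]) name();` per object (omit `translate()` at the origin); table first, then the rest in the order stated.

table();
translate([364, -441, 0]) stool();
translate([364, 761, 0]) stool();
translate([-435, 160, 0]) stool();
translate([1163, 160, 0]) stool();
translate([307, 278, 767]) ladder();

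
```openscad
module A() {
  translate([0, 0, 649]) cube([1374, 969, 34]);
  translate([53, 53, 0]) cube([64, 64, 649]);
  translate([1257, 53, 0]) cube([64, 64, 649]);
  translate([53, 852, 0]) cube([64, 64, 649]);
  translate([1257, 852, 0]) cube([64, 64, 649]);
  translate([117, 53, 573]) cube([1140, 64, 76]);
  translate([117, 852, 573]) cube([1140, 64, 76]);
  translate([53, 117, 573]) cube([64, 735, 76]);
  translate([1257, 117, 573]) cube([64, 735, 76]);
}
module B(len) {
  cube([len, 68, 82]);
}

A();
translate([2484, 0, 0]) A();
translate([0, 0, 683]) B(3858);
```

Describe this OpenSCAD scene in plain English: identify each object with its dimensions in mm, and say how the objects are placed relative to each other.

A is a rectangular dining table. The top is 1374×969×34 mm with its upper surface at z = 683 mm. It stands on four 64×64 mm square legs, each inset 53 mm from the nearest pair of top edges, running from the floor to the underside of the top. Four apron rails, 64 mm thick and 76 mm tall, run between adjacent legs with their top edges flush with the underside of the top and their outer faces flush with the legs' outer faces.

B is a rectangular beam 3858 mm long (x), 68 mm deep (y), 82 mm thick (z).

The beam spans the tops of two tables placed 1110 mm apart, resting at z = 683 mm.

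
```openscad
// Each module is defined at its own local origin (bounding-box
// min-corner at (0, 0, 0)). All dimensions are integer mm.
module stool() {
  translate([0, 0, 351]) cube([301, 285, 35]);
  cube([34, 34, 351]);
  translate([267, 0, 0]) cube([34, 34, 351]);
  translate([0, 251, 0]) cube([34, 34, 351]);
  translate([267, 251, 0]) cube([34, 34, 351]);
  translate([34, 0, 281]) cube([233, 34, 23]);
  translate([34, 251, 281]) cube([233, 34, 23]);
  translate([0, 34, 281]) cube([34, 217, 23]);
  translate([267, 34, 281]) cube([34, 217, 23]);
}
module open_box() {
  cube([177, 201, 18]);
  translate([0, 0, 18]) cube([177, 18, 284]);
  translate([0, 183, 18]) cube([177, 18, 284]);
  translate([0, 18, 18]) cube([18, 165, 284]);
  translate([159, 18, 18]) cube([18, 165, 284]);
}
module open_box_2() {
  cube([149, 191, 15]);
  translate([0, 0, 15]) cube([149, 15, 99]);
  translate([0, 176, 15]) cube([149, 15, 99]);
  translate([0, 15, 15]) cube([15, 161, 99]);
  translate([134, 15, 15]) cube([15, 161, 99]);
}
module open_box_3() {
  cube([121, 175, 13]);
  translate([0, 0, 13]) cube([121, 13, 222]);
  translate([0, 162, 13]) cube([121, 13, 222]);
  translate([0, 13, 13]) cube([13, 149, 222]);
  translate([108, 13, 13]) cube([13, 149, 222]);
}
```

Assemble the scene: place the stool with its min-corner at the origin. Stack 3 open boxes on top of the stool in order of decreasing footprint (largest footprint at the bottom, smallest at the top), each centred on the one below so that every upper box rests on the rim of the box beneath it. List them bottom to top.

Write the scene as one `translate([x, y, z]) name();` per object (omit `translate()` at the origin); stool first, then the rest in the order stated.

stool();
translate([62, 42, 386]) open_box();
translate([76, 47, 688]) open_box_2();
translate([90, 55, 802]) open_box_3();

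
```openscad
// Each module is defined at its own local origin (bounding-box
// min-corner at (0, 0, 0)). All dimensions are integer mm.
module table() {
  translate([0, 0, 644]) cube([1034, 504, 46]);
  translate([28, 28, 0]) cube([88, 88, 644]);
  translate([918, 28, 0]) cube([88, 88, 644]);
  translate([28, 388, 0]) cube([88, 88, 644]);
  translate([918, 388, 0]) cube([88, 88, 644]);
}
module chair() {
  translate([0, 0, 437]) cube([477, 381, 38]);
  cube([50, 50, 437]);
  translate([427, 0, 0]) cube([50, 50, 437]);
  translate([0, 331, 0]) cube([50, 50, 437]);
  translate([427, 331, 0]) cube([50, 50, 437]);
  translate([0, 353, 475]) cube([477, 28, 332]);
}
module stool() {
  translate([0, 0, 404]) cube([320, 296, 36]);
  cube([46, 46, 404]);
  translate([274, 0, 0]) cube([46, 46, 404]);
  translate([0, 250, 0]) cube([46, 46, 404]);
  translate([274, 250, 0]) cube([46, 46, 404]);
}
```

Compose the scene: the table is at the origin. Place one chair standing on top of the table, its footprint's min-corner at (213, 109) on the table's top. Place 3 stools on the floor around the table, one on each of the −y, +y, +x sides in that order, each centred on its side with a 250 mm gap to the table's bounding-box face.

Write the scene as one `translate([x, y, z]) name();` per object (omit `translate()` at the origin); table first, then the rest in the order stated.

table();
translate([213, 109, 690]) chair();
translate([357, -546, 0]) stool();
translate([357, 754, 0]) stool();
translate([1284, 104, 0]) stool();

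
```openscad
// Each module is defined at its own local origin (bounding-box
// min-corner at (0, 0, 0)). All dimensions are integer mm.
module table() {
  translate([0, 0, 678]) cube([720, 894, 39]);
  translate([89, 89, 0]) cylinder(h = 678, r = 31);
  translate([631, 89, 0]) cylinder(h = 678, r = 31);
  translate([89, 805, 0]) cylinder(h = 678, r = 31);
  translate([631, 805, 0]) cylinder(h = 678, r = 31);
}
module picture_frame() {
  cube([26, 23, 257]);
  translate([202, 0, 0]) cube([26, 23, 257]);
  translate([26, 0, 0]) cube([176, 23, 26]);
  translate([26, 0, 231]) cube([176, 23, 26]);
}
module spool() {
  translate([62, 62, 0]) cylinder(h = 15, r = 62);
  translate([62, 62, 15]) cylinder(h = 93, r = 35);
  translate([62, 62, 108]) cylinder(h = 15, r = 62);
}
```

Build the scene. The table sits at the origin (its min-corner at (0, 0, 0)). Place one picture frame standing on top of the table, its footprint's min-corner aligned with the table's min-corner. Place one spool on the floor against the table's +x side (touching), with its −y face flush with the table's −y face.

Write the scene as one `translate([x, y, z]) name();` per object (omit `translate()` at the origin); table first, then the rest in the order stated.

table();
translate([0, 0, 717]) picture_frame();
translate([720, 0, 0]) spool();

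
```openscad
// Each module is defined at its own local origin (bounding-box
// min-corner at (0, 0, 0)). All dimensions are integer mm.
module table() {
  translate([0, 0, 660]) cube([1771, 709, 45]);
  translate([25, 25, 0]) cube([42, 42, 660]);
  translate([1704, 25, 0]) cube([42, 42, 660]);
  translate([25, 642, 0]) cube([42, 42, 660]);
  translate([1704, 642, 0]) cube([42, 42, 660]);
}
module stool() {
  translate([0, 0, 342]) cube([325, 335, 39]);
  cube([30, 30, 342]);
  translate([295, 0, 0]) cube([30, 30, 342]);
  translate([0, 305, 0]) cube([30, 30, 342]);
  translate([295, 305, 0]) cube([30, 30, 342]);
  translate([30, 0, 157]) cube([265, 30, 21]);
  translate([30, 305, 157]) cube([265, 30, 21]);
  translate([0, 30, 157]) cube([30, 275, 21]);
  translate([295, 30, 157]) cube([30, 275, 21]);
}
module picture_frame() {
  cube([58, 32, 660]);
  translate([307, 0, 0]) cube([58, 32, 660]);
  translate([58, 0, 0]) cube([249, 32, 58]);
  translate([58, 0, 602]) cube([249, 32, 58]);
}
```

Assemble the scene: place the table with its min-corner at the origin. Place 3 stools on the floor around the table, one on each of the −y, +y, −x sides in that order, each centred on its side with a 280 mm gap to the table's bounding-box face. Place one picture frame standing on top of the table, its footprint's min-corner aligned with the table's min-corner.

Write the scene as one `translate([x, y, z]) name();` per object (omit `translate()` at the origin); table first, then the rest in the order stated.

table();
translate([723, -615, 0]) stool();
translate([723, 989, 0]) stool();
translate([-605, 187, 0]) stool();
translate([0, 0, 705]) picture_frame();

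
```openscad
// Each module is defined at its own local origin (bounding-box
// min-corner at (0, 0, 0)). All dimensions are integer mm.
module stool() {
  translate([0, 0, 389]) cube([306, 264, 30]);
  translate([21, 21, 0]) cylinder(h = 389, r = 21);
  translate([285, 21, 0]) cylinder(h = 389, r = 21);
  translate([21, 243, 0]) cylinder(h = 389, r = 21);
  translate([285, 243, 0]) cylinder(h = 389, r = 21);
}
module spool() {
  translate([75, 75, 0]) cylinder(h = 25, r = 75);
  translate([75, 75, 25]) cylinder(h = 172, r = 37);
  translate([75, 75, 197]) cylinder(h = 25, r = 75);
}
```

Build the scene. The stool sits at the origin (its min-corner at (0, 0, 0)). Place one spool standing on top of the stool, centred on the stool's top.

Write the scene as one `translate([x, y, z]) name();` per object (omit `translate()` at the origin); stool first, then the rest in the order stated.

stool();
translate([78, 57, 419]) spool();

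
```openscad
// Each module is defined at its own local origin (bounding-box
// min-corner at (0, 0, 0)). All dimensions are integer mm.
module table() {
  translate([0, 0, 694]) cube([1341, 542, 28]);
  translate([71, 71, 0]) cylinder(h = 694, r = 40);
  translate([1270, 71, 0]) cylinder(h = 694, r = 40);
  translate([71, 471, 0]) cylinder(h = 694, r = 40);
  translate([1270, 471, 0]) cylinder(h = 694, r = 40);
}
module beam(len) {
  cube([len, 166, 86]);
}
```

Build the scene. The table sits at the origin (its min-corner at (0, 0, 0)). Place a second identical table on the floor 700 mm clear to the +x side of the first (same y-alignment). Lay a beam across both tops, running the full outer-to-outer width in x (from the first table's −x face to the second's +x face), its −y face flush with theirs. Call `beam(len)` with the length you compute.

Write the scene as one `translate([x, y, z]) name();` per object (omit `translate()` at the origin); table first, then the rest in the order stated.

table();
translate([2041, 0, 0]) table();
translate([0, 0, 722]) beam(3382);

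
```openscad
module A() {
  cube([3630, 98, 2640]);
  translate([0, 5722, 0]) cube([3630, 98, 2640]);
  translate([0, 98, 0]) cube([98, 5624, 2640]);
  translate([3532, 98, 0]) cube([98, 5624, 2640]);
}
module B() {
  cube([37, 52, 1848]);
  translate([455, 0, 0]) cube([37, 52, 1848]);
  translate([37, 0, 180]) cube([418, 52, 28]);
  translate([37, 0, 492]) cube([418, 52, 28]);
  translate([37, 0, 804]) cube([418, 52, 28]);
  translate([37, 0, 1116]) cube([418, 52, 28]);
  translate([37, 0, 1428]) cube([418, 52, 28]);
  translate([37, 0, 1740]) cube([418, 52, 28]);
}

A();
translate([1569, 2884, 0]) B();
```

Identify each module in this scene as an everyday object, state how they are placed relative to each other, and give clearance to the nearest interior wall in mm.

A is a house frame. B is a ladder. The ladder sits inside the house frame, centred. The clearance to the nearest interior wall is 1471 mm.

Clearances: x = 1471, y = 2786; minimum 1471 mm.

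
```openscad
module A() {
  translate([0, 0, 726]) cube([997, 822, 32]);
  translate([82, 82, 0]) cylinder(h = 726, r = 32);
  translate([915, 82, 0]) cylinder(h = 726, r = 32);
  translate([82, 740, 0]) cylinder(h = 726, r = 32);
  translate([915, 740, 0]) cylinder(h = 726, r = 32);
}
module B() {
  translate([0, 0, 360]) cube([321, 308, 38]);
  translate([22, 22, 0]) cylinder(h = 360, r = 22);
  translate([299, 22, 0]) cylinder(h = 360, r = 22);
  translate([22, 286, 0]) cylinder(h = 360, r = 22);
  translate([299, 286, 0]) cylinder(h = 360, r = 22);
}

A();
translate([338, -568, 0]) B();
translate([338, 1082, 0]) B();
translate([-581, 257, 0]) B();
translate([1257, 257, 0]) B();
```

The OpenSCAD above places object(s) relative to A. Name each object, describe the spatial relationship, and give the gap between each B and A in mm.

Each stool's nearest face is 260 mm from the table's bounding box.

A is a table. B is a stool. Four stools sit around the table at the −y, +y, −x, +x sides. The gap between each stool and the table is 260 mm.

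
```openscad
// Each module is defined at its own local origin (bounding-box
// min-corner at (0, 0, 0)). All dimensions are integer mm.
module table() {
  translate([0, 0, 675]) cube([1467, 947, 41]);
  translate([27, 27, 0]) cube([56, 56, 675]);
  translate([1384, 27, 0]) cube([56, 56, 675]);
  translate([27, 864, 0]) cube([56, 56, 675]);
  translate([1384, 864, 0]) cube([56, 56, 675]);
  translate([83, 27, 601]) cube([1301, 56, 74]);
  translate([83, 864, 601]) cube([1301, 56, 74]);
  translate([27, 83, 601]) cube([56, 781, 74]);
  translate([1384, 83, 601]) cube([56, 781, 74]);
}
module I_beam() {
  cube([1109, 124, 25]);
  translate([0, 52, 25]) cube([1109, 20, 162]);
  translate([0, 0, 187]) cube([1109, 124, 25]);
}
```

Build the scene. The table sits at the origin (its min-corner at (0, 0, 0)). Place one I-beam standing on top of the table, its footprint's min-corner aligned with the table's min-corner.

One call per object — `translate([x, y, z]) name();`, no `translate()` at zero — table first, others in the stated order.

table();
translate([0, 0, 716]) I_beam();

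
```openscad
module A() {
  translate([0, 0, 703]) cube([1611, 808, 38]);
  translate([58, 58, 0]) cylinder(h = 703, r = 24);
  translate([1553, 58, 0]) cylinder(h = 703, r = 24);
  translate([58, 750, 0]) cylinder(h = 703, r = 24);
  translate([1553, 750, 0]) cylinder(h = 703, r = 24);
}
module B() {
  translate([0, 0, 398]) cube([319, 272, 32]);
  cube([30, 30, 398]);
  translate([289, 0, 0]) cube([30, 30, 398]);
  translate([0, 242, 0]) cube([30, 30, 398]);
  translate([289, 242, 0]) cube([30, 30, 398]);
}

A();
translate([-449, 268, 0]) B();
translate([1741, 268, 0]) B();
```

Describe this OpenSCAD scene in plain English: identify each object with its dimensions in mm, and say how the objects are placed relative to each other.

A is a rectangular dining table. The top is 1611×808×38 mm with its upper surface at z = 741 mm. It stands on four round legs of 48 mm diameter, each leg's bounding box inset 34 mm from the nearest pair of top edges, running from the floor to the underside of the top.

B is a simple wooden stool: a rectangular seat 319 mm (x) by 272 mm (y), 32 mm thick, top face at z = 430 mm, on four square legs, each 30×30 mm in cross-section. The legs rest on z = 0, each flush with a corner of the seat.

Two stools sit around the table at the −x, +x sides.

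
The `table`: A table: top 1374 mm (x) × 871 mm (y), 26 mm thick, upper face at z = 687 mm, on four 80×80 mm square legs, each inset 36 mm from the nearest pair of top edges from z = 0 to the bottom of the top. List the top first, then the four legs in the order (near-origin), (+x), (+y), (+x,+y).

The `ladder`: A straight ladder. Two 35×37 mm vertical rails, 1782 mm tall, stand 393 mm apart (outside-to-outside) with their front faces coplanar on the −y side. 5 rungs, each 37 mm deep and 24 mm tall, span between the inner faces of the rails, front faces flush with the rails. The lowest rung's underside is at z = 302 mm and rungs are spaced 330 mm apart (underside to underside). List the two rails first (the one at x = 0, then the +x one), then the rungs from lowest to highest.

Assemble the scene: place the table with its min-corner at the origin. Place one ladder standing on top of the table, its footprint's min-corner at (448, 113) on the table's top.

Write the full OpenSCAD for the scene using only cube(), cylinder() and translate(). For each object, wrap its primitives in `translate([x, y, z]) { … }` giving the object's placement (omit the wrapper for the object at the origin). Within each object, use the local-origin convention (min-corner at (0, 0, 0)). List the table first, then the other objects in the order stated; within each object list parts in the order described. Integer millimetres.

translate([0, 0, 661]) cube([1374, 871, 26]);
translate([36, 36, 0]) cube([80, 80, 661]);
translate([1258, 36, 0]) cube([80, 80, 661]);
translate([36, 755, 0]) cube([80, 80, 661]);
translate([1258, 755, 0]) cube([80, 80, 661]);
translate([448, 113, 687]) {
  cube([35, 37, 1782]);
  translate([358, 0, 0]) cube([35, 37, 1782]);
  translate([35, 0, 302]) cube([323, 37, 24]);
  translate([35, 0, 632]) cube([323, 37, 24]);
  translate([35, 0, 962]) cube([323, 37, 24]);
  translate([35, 0, 1292]) cube([323, 37, 24]);
  translate([35, 0, 1622]) cube([323, 37, 24]);
}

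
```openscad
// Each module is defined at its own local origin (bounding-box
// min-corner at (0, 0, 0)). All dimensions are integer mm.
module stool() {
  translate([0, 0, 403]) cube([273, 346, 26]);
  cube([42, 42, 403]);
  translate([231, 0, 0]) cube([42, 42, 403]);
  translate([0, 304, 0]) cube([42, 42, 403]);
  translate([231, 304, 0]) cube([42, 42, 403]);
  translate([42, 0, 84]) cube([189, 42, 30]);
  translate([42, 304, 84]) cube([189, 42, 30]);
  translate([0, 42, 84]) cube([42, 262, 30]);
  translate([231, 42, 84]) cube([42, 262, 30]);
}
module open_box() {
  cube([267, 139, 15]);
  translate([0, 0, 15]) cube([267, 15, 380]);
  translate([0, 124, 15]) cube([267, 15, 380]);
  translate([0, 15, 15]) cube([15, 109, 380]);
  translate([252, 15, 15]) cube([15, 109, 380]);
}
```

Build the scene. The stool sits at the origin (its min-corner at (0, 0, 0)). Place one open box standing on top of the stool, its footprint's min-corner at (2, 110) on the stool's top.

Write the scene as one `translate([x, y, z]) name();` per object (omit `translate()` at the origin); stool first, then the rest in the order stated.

stool();
translate([2, 110, 429]) open_box();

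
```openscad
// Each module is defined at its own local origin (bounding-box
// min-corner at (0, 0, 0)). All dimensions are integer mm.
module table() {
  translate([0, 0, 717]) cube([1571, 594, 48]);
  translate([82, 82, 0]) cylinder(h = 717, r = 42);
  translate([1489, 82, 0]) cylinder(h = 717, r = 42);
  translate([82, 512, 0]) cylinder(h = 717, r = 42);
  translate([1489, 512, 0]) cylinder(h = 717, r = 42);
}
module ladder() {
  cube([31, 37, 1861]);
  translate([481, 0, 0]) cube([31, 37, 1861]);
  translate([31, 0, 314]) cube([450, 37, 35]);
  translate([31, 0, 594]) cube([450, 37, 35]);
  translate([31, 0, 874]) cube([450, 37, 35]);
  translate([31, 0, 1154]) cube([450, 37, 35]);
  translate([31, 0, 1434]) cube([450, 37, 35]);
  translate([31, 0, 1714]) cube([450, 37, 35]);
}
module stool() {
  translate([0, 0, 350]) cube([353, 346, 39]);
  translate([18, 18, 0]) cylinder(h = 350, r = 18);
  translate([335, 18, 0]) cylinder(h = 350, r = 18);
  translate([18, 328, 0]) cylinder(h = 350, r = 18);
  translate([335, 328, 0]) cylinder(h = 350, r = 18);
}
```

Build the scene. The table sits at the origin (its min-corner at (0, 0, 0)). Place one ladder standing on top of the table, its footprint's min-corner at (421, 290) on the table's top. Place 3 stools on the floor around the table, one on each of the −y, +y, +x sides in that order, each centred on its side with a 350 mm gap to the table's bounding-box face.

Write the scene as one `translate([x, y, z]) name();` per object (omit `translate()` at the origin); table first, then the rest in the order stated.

table();
translate([421, 290, 765]) ladder();
translate([609, -696, 0]) stool();
translate([609, 944, 0]) stool();
translate([1921, 124, 0]) stool();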